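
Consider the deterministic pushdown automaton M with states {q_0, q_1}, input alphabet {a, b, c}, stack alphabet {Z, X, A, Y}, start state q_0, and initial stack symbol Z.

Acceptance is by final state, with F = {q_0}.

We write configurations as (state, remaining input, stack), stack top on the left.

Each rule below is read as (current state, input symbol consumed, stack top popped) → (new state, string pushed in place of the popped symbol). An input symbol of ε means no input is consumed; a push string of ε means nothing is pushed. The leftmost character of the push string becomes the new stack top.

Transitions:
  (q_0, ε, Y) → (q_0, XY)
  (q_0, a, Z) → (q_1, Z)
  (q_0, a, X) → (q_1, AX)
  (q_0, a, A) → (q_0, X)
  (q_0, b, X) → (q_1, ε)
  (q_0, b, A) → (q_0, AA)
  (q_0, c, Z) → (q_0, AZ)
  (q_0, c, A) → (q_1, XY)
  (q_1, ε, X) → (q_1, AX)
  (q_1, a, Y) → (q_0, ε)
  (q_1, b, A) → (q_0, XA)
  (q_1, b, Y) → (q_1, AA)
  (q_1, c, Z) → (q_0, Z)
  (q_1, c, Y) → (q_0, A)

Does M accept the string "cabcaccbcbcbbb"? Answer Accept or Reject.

Reject

(q_0, cabcaccbcbcbbb, Z) ⊢ (q_0, abcaccbcbcbbb, AZ) ⊢ (q_0, bcaccbcbcbbb, XZ) ⊢ (q_1, caccbcbcbbb, Z) ⊢ (q_0, accbcbcbbb, Z) ⊢ (q_1, ccbcbcbbb, Z) ⊢ (q_0, cbcbcbbb, Z) ⊢ (q_0, bcbcbbb, AZ) ⊢ (q_0, cbcbbb, AAZ) ⊢ (q_1, bcbbb, XYAZ) ⊢ (q_1, bcbbb, AXYAZ) ⊢ (q_0, cbbb, XAXYAZ)
No transition applies at (q_0, cbbb, XAXYAZ); input not fully consumed.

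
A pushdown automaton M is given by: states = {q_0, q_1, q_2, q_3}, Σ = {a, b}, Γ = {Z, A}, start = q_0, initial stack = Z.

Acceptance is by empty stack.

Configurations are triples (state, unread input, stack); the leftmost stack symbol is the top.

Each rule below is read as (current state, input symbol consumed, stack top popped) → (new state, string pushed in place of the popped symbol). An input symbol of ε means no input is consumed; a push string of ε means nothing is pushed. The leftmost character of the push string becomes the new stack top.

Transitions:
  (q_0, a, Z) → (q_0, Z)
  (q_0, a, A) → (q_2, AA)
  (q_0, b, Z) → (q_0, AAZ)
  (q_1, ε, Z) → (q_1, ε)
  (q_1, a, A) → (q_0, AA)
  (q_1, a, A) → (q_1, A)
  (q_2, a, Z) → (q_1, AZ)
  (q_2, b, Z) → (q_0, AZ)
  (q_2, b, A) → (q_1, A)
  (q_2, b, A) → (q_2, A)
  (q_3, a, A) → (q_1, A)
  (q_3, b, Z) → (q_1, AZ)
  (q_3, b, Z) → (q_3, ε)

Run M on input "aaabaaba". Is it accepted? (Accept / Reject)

Reject

No computation consumes all input and empties the stack.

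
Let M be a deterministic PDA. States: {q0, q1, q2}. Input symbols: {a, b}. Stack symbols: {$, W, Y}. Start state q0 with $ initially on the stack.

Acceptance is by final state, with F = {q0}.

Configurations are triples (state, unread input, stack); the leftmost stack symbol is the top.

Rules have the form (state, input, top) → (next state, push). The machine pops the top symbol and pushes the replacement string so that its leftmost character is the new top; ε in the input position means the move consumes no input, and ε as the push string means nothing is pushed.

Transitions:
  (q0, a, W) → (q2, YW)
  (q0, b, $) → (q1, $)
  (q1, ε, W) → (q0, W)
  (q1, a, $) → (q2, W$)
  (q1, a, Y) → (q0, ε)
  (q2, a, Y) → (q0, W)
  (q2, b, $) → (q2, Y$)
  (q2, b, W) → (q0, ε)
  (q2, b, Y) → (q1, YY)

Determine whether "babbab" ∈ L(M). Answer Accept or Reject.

(q0, babbab, $)
  read b, top $: go to q1, push $ → (q1, abbab, $)
  read a, top $: go to q2, push W$ → (q2, bbab, W$)
  read b, top W: go to q0, push ε → (q0, bab, $)
  read b, top $: go to q1, push $ → (q1, ab, $)
  read a, top $: go to q2, push W$ → (q2, b, W$)
  read b, top W: go to q0, push ε → (q0, ε, $)
All input consumed; state q0 ∈ F.

Accept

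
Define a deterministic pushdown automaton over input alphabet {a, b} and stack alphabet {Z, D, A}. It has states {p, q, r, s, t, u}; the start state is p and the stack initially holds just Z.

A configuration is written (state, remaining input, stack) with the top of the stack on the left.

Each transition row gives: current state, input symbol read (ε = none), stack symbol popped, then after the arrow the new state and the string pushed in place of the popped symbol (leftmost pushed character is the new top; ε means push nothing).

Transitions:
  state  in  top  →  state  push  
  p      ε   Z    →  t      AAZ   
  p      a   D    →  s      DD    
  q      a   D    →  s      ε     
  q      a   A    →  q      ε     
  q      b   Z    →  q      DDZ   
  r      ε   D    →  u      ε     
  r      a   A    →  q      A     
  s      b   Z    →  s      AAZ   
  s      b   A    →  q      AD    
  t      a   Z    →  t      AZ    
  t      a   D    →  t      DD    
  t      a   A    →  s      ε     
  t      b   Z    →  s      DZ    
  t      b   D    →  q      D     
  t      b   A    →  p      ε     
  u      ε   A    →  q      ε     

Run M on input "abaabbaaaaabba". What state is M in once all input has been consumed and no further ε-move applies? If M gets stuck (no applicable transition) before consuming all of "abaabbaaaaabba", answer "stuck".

(p, abaabbaaaaabba, Z) ⊢ (t, abaabbaaaaabba, AAZ) ⊢ (s, baabbaaaaabba, AZ) ⊢ (q, aabbaaaaabba, ADZ) ⊢ (q, abbaaaaabba, DZ) ⊢ (s, bbaaaaabba, Z) ⊢ (s, baaaaabba, AAZ) ⊢ (q, aaaaabba, ADAZ) ⊢ (q, aaaabba, DAZ) ⊢ (s, aaabba, AZ)
No transition for (s, a, top A); M blocks with input aaabba remaining.

stuck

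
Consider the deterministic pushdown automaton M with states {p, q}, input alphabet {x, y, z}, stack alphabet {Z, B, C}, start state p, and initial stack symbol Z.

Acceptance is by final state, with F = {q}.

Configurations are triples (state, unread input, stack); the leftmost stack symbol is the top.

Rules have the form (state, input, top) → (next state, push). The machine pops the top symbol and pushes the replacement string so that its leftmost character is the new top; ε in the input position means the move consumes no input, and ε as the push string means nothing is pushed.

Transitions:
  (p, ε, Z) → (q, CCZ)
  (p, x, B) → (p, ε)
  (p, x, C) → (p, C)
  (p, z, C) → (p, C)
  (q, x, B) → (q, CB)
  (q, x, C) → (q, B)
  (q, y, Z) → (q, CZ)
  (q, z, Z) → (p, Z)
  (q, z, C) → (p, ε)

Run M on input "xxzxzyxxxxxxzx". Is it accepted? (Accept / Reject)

Reject

(p, xxzxzyxxxxxxzx, Z)
  ε-move, top Z: go to q, push CCZ → (q, xxzxzyxxxxxxzx, CCZ)
  read x, top C: go to q, push B → (q, xzxzyxxxxxxzx, BCZ)
  read x, top B: go to q, push CB → (q, zxzyxxxxxxzx, CBCZ)
  read z, top C: go to p, push ε → (p, xzyxxxxxxzx, BCZ)
  read x, top B: go to p, push ε → (p, zyxxxxxxzx, CZ)
  read z, top C: go to p, push C → (p, yxxxxxxzx, CZ)
No transition applies at (p, yxxxxxxzx, CZ); input not fully consumed.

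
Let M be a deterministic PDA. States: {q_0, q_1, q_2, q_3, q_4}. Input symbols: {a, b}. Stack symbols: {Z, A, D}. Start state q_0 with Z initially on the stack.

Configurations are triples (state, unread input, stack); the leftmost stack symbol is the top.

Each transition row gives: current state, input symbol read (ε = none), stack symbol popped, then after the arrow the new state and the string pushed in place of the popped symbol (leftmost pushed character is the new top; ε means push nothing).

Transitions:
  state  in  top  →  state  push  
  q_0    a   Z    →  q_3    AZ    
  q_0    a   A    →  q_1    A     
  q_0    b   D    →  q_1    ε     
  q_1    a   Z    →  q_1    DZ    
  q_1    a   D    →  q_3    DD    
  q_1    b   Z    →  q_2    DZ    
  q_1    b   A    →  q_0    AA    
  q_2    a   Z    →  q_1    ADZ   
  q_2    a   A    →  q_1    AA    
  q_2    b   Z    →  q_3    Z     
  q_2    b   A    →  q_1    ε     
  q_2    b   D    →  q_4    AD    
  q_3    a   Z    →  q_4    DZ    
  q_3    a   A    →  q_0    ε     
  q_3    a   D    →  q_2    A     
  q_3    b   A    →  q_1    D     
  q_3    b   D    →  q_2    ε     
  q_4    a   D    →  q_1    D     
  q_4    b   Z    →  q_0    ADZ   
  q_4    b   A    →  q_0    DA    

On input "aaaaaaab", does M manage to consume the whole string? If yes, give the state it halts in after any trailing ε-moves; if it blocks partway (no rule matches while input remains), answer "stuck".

q_1

(q_0, aaaaaaab, Z)
  read a, top Z: go to q_3, push AZ → (q_3, aaaaaab, AZ)
  read a, top A: go to q_0, push ε → (q_0, aaaaab, Z)
  read a, top Z: go to q_3, push AZ → (q_3, aaaab, AZ)
  read a, top A: go to q_0, push ε → (q_0, aaab, Z)
  read a, top Z: go to q_3, push AZ → (q_3, aab, AZ)
  read a, top A: go to q_0, push ε → (q_0, ab, Z)
  read a, top Z: go to q_3, push AZ → (q_3, b, AZ)
  read b, top A: go to q_1, push D → (q_1, ε, DZ)
All input consumed; M is in state q_1.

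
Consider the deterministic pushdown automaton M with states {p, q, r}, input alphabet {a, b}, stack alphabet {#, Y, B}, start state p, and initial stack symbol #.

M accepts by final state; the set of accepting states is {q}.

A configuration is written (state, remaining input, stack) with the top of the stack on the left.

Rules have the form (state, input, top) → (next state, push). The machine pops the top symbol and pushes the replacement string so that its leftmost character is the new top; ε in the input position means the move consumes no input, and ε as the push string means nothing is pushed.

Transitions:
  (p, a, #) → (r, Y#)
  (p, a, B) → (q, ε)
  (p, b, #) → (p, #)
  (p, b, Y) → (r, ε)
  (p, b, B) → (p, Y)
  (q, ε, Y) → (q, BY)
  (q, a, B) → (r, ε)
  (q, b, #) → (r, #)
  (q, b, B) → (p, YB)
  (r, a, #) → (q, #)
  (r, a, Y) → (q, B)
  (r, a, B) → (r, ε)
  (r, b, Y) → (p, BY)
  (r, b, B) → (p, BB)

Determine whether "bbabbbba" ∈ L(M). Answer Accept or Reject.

Accept

(p, bbabbbba, #)
  read b, top #: go to p, push # → (p, babbbba, #)
  read b, top #: go to p, push # → (p, abbbba, #)
  read a, top #: go to r, push Y# → (r, bbbba, Y#)
  read b, top Y: go to p, push BY → (p, bbba, BY#)
  read b, top B: go to p, push Y → (p, bba, YY#)
  read b, top Y: go to r, push ε → (r, ba, Y#)
  read b, top Y: go to p, push BY → (p, a, BY#)
  read a, top B: go to q, push ε → (q, ε, Y#)
All input consumed; state q ∈ F.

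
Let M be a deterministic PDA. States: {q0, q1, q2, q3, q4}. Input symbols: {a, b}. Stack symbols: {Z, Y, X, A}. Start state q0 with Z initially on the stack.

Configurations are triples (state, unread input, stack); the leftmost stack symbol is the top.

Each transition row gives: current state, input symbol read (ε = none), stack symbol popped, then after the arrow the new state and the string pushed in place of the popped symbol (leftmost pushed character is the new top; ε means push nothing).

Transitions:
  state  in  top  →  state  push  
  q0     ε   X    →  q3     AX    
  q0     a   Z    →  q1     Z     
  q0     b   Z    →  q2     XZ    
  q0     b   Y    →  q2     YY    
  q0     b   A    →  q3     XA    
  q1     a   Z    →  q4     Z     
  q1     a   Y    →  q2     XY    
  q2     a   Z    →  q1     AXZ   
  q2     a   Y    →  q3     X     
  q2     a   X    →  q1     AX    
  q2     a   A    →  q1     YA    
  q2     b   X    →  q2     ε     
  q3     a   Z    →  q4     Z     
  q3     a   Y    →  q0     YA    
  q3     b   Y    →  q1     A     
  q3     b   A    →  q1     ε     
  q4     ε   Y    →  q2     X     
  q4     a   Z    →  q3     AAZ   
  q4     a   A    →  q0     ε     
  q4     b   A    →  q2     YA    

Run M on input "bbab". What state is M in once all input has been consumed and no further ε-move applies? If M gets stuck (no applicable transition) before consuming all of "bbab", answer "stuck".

(q0, bbab, Z) ⊢ (q2, bab, XZ) ⊢ (q2, ab, Z) ⊢ (q1, b, AXZ)
No transition for (q1, b, top A); M blocks with input b remaining.

stuck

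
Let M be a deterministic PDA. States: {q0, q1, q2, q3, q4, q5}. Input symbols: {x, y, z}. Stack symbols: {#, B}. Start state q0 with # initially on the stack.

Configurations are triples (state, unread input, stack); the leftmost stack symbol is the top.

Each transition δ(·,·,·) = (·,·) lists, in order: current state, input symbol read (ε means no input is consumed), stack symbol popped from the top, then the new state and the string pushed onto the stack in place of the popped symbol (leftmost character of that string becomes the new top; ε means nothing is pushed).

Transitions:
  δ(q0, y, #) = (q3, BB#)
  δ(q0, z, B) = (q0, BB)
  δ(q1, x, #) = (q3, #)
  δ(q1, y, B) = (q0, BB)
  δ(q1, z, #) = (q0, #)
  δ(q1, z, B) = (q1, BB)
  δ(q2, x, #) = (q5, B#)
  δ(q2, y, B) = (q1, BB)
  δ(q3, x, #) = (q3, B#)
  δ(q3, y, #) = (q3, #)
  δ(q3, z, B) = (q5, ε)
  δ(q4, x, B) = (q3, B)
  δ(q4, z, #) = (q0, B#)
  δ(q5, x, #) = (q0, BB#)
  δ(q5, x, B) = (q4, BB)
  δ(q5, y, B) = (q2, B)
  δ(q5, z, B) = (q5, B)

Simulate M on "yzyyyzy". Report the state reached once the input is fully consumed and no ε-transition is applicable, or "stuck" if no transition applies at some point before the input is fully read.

stuck

(q0, yzyyyzy, #)
  read y, top #: go to q3, push BB# → (q3, zyyyzy, BB#)
  read z, top B: go to q5, push ε → (q5, yyyzy, B#)
  read y, top B: go to q2, push B → (q2, yyzy, B#)
  read y, top B: go to q1, push BB → (q1, yzy, BB#)
  read y, top B: go to q0, push BB → (q0, zy, BBB#)
  read z, top B: go to q0, push BB → (q0, y, BBBB#)
No transition for (q0, y, top B); M blocks with input y remaining.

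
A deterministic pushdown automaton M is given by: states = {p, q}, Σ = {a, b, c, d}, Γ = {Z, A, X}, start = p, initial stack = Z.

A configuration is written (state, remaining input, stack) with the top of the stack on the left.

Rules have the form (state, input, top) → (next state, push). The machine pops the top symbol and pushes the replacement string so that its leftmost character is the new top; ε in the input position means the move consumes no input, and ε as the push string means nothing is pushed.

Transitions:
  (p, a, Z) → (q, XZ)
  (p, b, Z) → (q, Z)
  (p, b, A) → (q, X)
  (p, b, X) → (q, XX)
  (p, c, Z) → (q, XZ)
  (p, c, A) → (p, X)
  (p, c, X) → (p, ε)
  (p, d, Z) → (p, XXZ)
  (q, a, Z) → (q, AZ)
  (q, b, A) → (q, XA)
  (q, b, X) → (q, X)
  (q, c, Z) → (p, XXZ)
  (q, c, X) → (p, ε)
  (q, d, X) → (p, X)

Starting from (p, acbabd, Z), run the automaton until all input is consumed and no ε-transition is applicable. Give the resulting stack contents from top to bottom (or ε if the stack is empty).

XAZ

(p, acbabd, Z)
  read a, top Z: go to q, push XZ → (q, cbabd, XZ)
  read c, top X: go to p, push ε → (p, babd, Z)
  read b, top Z: go to q, push Z → (q, abd, Z)
  read a, top Z: go to q, push AZ → (q, bd, AZ)
  read b, top A: go to q, push XA → (q, d, XAZ)
  read d, top X: go to p, push X → (p, ε, XAZ)
All input consumed in state p with stack XAZ.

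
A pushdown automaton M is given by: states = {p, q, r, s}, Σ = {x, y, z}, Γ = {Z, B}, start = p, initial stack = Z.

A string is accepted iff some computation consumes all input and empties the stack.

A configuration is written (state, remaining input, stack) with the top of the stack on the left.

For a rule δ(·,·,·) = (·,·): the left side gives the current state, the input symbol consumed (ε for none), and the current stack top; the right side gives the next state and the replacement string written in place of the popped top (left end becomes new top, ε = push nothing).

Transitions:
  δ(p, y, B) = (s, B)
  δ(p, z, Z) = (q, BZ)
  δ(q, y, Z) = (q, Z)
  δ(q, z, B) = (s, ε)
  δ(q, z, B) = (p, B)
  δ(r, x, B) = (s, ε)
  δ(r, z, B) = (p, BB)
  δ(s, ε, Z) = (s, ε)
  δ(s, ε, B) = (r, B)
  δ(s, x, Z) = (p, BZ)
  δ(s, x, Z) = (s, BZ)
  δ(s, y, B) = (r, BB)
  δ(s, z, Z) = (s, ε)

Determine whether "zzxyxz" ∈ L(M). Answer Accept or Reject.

Accept

One accepting computation: (p, zzxyxz, Z) ⊢ (q, zxyxz, BZ) ⊢ (s, xyxz, Z) ⊢ (p, yxz, BZ) ⊢ (s, xz, BZ) ⊢ (r, xz, BZ) ⊢ (s, z, Z) ⊢ (s, ε, ε)
All input consumed and the stack is empty.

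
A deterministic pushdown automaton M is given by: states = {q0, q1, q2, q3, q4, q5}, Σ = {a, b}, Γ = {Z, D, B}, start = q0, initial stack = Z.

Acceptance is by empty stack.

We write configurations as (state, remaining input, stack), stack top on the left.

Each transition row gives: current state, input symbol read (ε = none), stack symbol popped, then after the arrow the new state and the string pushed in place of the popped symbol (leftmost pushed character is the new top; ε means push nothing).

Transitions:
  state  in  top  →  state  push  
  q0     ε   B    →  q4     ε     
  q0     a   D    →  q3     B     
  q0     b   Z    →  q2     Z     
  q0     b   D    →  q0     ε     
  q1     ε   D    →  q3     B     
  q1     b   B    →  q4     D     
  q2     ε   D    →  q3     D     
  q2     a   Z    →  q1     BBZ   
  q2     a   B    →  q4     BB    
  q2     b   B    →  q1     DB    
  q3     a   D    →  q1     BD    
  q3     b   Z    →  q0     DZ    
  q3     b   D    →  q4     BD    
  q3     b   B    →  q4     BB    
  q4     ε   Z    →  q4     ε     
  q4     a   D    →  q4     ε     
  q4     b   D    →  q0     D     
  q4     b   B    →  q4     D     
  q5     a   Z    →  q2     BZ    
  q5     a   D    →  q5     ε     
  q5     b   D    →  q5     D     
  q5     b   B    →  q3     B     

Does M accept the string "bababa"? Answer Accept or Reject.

(q0, bababa, Z) ⊢ (q2, ababa, Z) ⊢ (q1, baba, BBZ) ⊢ (q4, aba, DBZ) ⊢ (q4, ba, BZ) ⊢ (q4, a, DZ) ⊢ (q4, ε, Z) ⊢ (q4, ε, ε)
All input consumed and the stack is empty.

Accept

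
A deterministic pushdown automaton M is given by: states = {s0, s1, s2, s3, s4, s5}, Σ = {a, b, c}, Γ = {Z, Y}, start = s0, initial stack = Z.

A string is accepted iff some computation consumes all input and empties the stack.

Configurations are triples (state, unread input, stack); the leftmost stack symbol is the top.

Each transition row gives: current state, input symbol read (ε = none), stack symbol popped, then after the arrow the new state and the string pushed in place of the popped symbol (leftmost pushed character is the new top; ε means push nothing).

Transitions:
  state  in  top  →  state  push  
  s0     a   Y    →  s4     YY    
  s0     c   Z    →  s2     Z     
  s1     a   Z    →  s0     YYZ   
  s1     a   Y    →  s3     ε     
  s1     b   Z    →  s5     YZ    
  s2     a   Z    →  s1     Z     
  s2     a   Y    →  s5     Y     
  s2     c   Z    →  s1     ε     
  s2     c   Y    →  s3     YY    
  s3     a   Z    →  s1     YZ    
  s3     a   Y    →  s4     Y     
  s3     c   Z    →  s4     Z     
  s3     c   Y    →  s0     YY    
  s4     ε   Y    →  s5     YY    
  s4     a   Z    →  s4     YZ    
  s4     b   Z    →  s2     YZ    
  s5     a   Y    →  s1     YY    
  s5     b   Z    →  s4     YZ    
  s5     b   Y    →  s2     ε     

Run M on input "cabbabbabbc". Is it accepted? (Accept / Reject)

(s0, cabbabbabbc, Z)
  read c, top Z: go to s2, push Z → (s2, abbabbabbc, Z)
  read a, top Z: go to s1, push Z → (s1, bbabbabbc, Z)
  read b, top Z: go to s5, push YZ → (s5, babbabbc, YZ)
  read b, top Y: go to s2, push ε → (s2, abbabbc, Z)
  read a, top Z: go to s1, push Z → (s1, bbabbc, Z)
  read b, top Z: go to s5, push YZ → (s5, babbc, YZ)
  read b, top Y: go to s2, push ε → (s2, abbc, Z)
  read a, top Z: go to s1, push Z → (s1, bbc, Z)
  read b, top Z: go to s5, push YZ → (s5, bc, YZ)
  read b, top Y: go to s2, push ε → (s2, c, Z)
  read c, top Z: go to s1, push ε → (s1, ε, ε)
All input consumed and the stack is empty.

Accept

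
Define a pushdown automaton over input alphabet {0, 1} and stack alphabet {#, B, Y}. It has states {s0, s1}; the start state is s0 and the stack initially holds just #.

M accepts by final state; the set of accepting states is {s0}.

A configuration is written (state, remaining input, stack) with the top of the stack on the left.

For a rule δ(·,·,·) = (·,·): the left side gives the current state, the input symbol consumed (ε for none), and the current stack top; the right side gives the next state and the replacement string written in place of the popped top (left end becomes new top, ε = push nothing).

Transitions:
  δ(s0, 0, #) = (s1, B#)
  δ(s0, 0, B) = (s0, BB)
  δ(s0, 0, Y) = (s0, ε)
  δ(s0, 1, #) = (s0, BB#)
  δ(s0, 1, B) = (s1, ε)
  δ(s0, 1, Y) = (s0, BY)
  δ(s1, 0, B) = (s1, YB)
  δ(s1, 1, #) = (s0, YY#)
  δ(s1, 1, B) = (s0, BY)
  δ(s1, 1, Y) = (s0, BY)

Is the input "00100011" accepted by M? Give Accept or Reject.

Accept

One accepting computation: (s0, 00100011, #) ⊢ (s1, 0100011, B#) ⊢ (s1, 100011, YB#) ⊢ (s0, 00011, BYB#) ⊢ (s0, 0011, BBYB#) ⊢ (s0, 011, BBBYB#) ⊢ (s0, 11, BBBBYB#) ⊢ (s1, 1, BBBYB#) ⊢ (s0, ε, BYBBYB#)
All input consumed and state s0 ∈ F.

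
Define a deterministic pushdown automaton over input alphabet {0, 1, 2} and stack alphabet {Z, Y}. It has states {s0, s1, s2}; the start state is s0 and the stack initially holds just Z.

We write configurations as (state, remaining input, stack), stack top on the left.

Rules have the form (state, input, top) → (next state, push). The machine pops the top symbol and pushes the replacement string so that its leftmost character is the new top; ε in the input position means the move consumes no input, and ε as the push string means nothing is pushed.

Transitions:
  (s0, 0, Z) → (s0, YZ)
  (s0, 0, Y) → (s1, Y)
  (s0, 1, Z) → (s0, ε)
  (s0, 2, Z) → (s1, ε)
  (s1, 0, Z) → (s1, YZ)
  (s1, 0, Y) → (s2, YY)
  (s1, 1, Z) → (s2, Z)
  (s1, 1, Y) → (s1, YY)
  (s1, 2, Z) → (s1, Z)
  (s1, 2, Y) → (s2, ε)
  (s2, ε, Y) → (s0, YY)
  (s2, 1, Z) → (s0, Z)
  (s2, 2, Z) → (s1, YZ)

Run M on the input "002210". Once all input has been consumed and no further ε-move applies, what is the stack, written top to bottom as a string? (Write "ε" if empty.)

(s0, 002210, Z)
  read 0, top Z: go to s0, push YZ → (s0, 02210, YZ)
  read 0, top Y: go to s1, push Y → (s1, 2210, YZ)
  read 2, top Y: go to s2, push ε → (s2, 210, Z)
  read 2, top Z: go to s1, push YZ → (s1, 10, YZ)
  read 1, top Y: go to s1, push YY → (s1, 0, YYZ)
  read 0, top Y: go to s2, push YY → (s2, ε, YYYZ)
  ε-move, top Y: go to s0, push YY → (s0, ε, YYYYZ)
All input consumed in state s0 with stack YYYYZ.

YYYYZ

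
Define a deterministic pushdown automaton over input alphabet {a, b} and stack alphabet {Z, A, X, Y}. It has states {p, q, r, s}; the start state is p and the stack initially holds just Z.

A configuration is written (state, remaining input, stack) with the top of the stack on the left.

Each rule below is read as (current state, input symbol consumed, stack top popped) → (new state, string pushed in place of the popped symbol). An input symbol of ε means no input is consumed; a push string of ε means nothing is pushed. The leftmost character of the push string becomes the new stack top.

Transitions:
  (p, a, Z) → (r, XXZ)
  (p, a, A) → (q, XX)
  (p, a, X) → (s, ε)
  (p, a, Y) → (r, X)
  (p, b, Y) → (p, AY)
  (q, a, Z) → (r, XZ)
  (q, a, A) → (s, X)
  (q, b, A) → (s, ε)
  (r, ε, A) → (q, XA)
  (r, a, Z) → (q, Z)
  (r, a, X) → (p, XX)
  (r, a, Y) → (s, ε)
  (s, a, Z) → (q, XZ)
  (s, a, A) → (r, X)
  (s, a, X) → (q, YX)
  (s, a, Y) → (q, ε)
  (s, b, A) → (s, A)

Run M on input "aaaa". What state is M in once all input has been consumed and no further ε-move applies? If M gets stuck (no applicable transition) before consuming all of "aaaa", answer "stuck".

q

(p, aaaa, Z) ⊢ (r, aaa, XXZ) ⊢ (p, aa, XXXZ) ⊢ (s, a, XXZ) ⊢ (q, ε, YXXZ)
All input consumed; M is in state q.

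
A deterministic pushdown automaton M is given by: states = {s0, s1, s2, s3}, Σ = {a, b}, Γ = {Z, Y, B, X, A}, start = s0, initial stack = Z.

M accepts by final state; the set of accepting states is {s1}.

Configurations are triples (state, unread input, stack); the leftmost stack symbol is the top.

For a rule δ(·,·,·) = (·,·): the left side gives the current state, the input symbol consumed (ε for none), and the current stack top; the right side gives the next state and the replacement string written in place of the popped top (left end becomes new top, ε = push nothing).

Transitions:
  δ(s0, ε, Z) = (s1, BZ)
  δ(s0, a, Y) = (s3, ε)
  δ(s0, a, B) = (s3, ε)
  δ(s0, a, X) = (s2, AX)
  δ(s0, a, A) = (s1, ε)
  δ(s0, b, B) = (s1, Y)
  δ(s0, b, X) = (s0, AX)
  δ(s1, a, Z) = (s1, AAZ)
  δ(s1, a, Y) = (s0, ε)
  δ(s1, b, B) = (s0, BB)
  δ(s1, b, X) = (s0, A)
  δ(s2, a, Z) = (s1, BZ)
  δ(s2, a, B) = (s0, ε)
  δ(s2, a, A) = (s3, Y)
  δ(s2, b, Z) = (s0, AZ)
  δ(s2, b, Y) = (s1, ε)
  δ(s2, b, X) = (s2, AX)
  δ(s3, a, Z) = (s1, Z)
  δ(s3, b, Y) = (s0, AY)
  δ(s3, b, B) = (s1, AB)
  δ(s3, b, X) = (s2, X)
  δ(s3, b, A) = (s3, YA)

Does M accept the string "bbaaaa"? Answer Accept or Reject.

(s0, bbaaaa, Z)
  ε-move, top Z: go to s1, push BZ → (s1, bbaaaa, BZ)
  read b, top B: go to s0, push BB → (s0, baaaa, BBZ)
  read b, top B: go to s1, push Y → (s1, aaaa, YBZ)
  read a, top Y: go to s0, push ε → (s0, aaa, BZ)
  read a, top B: go to s3, push ε → (s3, aa, Z)
  read a, top Z: go to s1, push Z → (s1, a, Z)
  read a, top Z: go to s1, push AAZ → (s1, ε, AAZ)
All input consumed; state s1 ∈ F.

Accept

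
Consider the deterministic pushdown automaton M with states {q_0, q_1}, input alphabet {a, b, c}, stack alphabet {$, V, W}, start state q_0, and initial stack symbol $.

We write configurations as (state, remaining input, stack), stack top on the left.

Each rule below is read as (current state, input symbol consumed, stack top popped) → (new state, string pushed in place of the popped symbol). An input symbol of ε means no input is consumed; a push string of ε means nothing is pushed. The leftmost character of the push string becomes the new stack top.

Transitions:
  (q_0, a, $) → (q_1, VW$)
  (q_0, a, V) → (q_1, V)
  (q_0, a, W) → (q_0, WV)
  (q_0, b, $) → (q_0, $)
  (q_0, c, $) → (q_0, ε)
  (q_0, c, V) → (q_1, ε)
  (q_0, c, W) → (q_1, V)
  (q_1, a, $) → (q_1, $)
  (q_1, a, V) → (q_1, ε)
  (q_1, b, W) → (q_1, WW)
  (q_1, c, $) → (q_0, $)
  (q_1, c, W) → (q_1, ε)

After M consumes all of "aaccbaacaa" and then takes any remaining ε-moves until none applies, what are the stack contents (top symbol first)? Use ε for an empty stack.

$

(q_0, aaccbaacaa, $)
  read a, top $: go to q_1, push VW$ → (q_1, accbaacaa, VW$)
  read a, top V: go to q_1, push ε → (q_1, ccbaacaa, W$)
  read c, top W: go to q_1, push ε → (q_1, cbaacaa, $)
  read c, top $: go to q_0, push $ → (q_0, baacaa, $)
  read b, top $: go to q_0, push $ → (q_0, aacaa, $)
  read a, top $: go to q_1, push VW$ → (q_1, acaa, VW$)
  read a, top V: go to q_1, push ε → (q_1, caa, W$)
  read c, top W: go to q_1, push ε → (q_1, aa, $)
  read a, top $: go to q_1, push $ → (q_1, a, $)
  read a, top $: go to q_1, push $ → (q_1, ε, $)
All input consumed in state q_1 with stack $.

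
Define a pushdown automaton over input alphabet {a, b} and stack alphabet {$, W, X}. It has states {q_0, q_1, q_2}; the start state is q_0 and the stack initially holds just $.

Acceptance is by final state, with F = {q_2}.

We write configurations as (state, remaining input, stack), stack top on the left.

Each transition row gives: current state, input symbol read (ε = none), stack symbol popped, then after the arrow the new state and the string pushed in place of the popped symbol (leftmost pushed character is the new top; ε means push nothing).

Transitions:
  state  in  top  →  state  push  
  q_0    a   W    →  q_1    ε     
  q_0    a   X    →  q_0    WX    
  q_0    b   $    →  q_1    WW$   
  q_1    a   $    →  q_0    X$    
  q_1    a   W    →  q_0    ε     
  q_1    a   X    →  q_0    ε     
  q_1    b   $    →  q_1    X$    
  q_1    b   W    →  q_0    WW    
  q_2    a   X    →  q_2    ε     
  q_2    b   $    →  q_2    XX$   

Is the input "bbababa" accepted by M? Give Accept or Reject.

Reject

No computation consumes all input and reaches a final state.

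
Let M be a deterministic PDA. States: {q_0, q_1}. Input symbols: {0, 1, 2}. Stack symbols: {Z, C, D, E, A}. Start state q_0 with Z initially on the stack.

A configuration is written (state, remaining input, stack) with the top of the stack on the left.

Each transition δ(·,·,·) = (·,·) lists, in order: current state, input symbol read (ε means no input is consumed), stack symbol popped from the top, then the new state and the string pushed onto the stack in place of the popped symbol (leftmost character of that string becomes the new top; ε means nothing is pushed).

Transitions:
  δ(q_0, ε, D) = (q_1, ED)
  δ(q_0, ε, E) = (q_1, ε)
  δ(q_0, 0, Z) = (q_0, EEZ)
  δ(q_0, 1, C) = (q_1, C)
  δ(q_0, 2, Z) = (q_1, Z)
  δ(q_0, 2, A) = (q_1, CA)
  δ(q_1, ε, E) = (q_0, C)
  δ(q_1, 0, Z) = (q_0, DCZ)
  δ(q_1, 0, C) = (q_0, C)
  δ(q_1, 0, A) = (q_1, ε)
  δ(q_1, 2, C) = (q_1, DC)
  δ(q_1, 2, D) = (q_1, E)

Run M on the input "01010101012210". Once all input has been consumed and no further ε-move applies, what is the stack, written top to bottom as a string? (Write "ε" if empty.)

CCZ

(q_0, 01010101012210, Z) ⊢ (q_0, 1010101012210, EEZ) ⊢ (q_1, 1010101012210, EZ) ⊢ (q_0, 1010101012210, CZ) ⊢ (q_1, 010101012210, CZ) ⊢ (q_0, 10101012210, CZ) ⊢ (q_1, 0101012210, CZ) ⊢ (q_0, 101012210, CZ) ⊢ (q_1, 01012210, CZ) ⊢ (q_0, 1012210, CZ) ⊢ (q_1, 012210, CZ) ⊢ (q_0, 12210, CZ) ⊢ (q_1, 2210, CZ) ⊢ (q_1, 210, DCZ) ⊢ (q_1, 10, ECZ) ⊢ (q_0, 10, CCZ) ⊢ (q_1, 0, CCZ) ⊢ (q_0, ε, CCZ)
All input consumed in state q_0 with stack CCZ.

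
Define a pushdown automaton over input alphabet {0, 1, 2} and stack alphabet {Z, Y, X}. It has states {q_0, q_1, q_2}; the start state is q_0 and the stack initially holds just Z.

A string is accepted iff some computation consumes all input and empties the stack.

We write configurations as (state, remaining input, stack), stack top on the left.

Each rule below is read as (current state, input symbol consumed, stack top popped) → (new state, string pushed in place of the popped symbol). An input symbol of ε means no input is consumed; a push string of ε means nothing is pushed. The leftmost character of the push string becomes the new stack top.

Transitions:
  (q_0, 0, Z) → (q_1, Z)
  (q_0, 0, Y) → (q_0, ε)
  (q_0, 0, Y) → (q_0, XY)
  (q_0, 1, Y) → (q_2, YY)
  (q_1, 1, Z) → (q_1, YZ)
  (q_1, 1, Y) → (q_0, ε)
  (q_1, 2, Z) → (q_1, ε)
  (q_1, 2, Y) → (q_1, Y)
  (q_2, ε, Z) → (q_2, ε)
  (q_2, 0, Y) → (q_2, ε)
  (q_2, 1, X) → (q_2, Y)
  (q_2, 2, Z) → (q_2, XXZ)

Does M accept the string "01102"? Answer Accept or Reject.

One accepting computation: (q_0, 01102, Z) ⊢ (q_1, 1102, Z) ⊢ (q_1, 102, YZ) ⊢ (q_0, 02, Z) ⊢ (q_1, 2, Z) ⊢ (q_1, ε, ε)
All input consumed and the stack is empty.

Accept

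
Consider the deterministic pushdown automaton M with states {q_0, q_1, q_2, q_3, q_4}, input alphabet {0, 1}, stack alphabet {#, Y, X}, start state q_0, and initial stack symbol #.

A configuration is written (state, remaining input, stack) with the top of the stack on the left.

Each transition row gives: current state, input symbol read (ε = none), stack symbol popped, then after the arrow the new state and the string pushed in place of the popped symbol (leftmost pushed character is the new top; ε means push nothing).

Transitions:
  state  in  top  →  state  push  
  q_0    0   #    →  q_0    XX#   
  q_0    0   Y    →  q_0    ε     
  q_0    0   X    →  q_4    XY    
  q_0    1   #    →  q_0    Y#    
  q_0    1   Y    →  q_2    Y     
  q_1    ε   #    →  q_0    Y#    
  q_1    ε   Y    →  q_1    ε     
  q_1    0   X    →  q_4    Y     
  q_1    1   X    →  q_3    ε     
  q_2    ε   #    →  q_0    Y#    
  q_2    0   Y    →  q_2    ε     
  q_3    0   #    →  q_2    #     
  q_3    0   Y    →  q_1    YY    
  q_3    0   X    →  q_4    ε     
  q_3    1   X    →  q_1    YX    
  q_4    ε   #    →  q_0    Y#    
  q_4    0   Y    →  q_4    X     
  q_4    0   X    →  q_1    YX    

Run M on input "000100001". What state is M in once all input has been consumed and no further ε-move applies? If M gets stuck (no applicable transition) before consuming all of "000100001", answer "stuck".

(q_0, 000100001, #)
  read 0, top #: go to q_0, push XX# → (q_0, 00100001, XX#)
  read 0, top X: go to q_4, push XY → (q_4, 0100001, XYX#)
  read 0, top X: go to q_1, push YX → (q_1, 100001, YXYX#)
  ε-move, top Y: go to q_1, push ε → (q_1, 100001, XYX#)
  read 1, top X: go to q_3, push ε → (q_3, 00001, YX#)
  read 0, top Y: go to q_1, push YY → (q_1, 0001, YYX#)
  ε-move, top Y: go to q_1, push ε → (q_1, 0001, YX#)
  ε-move, top Y: go to q_1, push ε → (q_1, 0001, X#)
  read 0, top X: go to q_4, push Y → (q_4, 001, Y#)
  read 0, top Y: go to q_4, push X → (q_4, 01, X#)
  read 0, top X: go to q_1, push YX → (q_1, 1, YX#)
  ε-move, top Y: go to q_1, push ε → (q_1, 1, X#)
  read 1, top X: go to q_3, push ε → (q_3, ε, #)
All input consumed; M is in state q_3.

q_3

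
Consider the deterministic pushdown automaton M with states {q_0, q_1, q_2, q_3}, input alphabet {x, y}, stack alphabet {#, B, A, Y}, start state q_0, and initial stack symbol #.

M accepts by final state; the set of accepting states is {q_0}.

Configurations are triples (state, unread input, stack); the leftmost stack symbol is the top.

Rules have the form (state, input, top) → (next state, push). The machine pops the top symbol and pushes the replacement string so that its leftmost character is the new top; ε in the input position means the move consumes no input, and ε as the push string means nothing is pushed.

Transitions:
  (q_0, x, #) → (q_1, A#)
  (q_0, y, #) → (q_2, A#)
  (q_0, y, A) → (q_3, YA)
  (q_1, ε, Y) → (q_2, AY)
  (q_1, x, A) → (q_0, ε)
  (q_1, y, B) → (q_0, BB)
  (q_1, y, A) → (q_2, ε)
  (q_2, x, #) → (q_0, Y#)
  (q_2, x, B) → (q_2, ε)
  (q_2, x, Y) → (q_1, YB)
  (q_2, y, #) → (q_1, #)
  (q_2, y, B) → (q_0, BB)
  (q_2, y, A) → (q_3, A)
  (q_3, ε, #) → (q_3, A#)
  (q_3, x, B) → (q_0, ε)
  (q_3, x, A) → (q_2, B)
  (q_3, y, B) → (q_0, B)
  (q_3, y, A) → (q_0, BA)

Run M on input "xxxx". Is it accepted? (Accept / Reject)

Accept

(q_0, xxxx, #)
  read x, top #: go to q_1, push A# → (q_1, xxx, A#)
  read x, top A: go to q_0, push ε → (q_0, xx, #)
  read x, top #: go to q_1, push A# → (q_1, x, A#)
  read x, top A: go to q_0, push ε → (q_0, ε, #)
All input consumed; state q_0 ∈ F.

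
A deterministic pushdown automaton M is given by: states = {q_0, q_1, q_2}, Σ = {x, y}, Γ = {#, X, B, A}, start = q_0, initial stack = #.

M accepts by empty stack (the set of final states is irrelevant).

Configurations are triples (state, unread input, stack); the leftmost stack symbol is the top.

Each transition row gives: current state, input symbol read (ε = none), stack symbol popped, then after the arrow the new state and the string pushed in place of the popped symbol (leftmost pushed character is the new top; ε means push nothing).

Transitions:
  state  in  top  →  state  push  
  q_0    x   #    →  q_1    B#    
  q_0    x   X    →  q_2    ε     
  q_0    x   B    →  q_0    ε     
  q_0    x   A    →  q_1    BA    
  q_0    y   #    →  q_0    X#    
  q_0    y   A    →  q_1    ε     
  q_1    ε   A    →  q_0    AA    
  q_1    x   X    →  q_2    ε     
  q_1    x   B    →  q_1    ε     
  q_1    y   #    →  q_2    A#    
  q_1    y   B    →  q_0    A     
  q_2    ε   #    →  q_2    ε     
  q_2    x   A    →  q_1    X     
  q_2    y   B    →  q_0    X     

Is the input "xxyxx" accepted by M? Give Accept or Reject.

Accept

(q_0, xxyxx, #)
  read x, top #: go to q_1, push B# → (q_1, xyxx, B#)
  read x, top B: go to q_1, push ε → (q_1, yxx, #)
  read y, top #: go to q_2, push A# → (q_2, xx, A#)
  read x, top A: go to q_1, push X → (q_1, x, X#)
  read x, top X: go to q_2, push ε → (q_2, ε, #)
  ε-move, top #: go to q_2, push ε → (q_2, ε, ε)
All input consumed and the stack is empty.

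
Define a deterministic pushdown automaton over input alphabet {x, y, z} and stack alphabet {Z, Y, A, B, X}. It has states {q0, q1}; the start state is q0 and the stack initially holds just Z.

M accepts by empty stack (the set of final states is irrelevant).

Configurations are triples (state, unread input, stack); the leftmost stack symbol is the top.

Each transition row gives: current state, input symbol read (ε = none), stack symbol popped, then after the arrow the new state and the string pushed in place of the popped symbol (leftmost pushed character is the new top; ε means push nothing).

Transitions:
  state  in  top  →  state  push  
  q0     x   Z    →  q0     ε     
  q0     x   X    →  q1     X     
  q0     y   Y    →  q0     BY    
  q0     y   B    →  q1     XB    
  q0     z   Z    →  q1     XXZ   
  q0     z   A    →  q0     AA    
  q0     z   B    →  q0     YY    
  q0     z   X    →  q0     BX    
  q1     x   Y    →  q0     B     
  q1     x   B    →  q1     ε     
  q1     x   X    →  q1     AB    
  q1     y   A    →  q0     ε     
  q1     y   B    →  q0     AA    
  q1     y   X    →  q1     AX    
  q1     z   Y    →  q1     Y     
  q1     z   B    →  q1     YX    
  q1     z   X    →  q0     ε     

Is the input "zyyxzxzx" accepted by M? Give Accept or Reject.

Accept

(q0, zyyxzxzx, Z) ⊢ (q1, yyxzxzx, XXZ) ⊢ (q1, yxzxzx, AXXZ) ⊢ (q0, xzxzx, XXZ) ⊢ (q1, zxzx, XXZ) ⊢ (q0, xzx, XZ) ⊢ (q1, zx, XZ) ⊢ (q0, x, Z) ⊢ (q0, ε, ε)
All input consumed and the stack is empty.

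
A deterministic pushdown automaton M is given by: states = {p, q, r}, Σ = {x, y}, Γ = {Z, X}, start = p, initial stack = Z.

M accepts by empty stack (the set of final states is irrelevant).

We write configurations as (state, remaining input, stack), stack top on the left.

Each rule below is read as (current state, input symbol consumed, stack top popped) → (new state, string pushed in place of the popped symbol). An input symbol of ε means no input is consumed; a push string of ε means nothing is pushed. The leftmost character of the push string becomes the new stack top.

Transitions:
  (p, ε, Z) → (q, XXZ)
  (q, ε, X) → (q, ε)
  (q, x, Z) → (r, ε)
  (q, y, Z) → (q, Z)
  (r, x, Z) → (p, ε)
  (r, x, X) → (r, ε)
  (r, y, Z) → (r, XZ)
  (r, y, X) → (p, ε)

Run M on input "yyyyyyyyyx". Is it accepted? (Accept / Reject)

(p, yyyyyyyyyx, Z)
  ε-move, top Z: go to q, push XXZ → (q, yyyyyyyyyx, XXZ)
  ε-move, top X: go to q, push ε → (q, yyyyyyyyyx, XZ)
  ε-move, top X: go to q, push ε → (q, yyyyyyyyyx, Z)
  read y, top Z: go to q, push Z → (q, yyyyyyyyx, Z)
  read y, top Z: go to q, push Z → (q, yyyyyyyx, Z)
  read y, top Z: go to q, push Z → (q, yyyyyyx, Z)
  read y, top Z: go to q, push Z → (q, yyyyyx, Z)
  read y, top Z: go to q, push Z → (q, yyyyx, Z)
  read y, top Z: go to q, push Z → (q, yyyx, Z)
  read y, top Z: go to q, push Z → (q, yyx, Z)
  read y, top Z: go to q, push Z → (q, yx, Z)
  read y, top Z: go to q, push Z → (q, x, Z)
  read x, top Z: go to r, push ε → (r, ε, ε)
All input consumed and the stack is empty.

Accept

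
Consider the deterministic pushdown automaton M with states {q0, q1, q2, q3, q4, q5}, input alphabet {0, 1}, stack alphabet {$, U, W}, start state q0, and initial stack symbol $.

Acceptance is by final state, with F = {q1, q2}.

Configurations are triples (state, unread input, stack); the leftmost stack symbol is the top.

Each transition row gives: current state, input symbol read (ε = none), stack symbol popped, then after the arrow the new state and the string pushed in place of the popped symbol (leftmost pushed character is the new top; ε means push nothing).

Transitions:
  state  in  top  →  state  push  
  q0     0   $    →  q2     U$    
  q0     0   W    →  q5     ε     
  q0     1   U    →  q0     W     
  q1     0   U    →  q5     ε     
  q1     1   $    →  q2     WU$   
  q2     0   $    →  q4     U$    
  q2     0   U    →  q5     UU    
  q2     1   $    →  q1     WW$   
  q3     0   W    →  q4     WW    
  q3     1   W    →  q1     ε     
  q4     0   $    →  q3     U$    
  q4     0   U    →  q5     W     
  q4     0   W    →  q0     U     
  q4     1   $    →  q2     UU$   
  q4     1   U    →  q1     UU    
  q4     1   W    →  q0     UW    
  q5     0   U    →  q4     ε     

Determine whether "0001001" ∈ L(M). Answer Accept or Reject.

(q0, 0001001, $)
  read 0, top $: go to q2, push U$ → (q2, 001001, U$)
  read 0, top U: go to q5, push UU → (q5, 01001, UU$)
  read 0, top U: go to q4, push ε → (q4, 1001, U$)
  read 1, top U: go to q1, push UU → (q1, 001, UU$)
  read 0, top U: go to q5, push ε → (q5, 01, U$)
  read 0, top U: go to q4, push ε → (q4, 1, $)
  read 1, top $: go to q2, push UU$ → (q2, ε, UU$)
All input consumed; state q2 ∈ F.

Accept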